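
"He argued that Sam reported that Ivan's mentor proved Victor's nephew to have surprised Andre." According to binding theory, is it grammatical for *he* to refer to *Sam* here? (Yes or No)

No

*Sam* is an R-expression; Principle C requires it to be free (not bound by any c-commanding expression).
— he: subject of the matrix clause; the pronoun c-commands the R-expression — coreference blocked (Principle C).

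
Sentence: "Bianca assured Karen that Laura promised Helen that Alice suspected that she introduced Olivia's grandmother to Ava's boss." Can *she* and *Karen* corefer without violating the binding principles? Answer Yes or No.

*Karen* is an R-expression; Principle C requires it to be free (not bound by any c-commanding expression).
— she: subject of the clause headed by 'introduced'; the pronoun does not c-command the R-expression — coreference allowed.

Yes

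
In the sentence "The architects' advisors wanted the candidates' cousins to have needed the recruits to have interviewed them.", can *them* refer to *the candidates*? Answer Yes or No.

*them* is a pronoun; Principle B requires it to be free in its binding domain — the clause headed by 'interviewed'.
— the candidates: possessor inside the subject DP of the clause headed by 'needed'; does not c-command the pronoun — Principle B does not apply; allowed.

Yes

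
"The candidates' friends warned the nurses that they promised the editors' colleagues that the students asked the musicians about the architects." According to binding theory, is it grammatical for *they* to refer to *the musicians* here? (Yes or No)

No

*the musicians* is an R-expression; Principle C requires it to be free (not bound by any c-commanding expression).
— they: subject of the clause headed by 'promised'; the pronoun c-commands the R-expression — coreference blocked (Principle C).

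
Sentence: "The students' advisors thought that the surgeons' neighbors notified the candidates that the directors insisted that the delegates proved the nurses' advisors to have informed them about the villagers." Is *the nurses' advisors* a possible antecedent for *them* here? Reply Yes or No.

No

*them* is a pronoun; Principle B requires it to be free in its binding domain — the clause headed by 'informed'.
— the nurses' advisors: subject of the clause headed by 'informed'; c-commands the pronoun within its binding domain — blocked (Principle B).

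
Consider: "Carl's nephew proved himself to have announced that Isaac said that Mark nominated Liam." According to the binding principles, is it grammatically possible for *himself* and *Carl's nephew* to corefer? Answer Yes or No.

*himself* is a reflexive; Principle A requires it to be bound within its binding domain — the matrix clause.
— Carl's nephew: subject of the matrix clause; c-commands the reflexive within its binding domain — allowed (Principle A).

Yes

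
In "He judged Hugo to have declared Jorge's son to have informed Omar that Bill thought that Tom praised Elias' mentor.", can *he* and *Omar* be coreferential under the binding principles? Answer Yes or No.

No

*Omar* is an R-expression; Principle C requires it to be free (not bound by any c-commanding expression).
— he: subject of the matrix clause; the pronoun c-commands the R-expression — coreference blocked (Principle C).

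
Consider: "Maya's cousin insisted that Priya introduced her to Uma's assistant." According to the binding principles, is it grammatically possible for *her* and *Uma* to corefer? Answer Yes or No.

No

*her* is a pronoun; Principle B requires it to be free in its binding domain — the clause headed by 'introduced'.
— Uma: possessor inside the second object DP of the clause headed by 'introduced'; is c-commanded by the pronoun; coreference would bind this R-expression — blocked (Principle C).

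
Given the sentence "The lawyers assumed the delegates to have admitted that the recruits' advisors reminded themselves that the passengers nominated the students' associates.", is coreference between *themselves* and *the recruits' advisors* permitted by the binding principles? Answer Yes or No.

Yes

*themselves* is a reflexive; Principle A requires it to be bound within its binding domain — the clause headed by 'reminded'.
— the recruits' advisors: subject of the clause headed by 'reminded'; c-commands the reflexive within its binding domain — allowed (Principle A).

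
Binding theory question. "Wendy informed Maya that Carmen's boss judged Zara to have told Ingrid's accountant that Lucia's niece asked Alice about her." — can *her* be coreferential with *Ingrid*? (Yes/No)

*her* is a pronoun; Principle B requires it to be free in its binding domain — the clause headed by 'asked'.
— Ingrid: possessor inside the object DP of the clause headed by 'told'; does not c-command the pronoun — Principle B does not apply; allowed.

Yes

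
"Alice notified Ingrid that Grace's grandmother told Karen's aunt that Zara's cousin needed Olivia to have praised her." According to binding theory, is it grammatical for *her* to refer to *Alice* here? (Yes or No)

*Alice* is an R-expression; Principle C requires it to be free (not bound by any c-commanding expression).
— her: object of the clause headed by 'praised'; the pronoun does not c-command the R-expression — coreference allowed.

Yes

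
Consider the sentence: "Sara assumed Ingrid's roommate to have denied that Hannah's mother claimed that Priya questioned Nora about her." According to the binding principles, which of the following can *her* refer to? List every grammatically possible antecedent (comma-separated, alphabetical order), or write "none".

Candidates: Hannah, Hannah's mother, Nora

Hannah, Hannah's mother

*her* is a pronoun; Principle B requires it to be free in its binding domain — the clause headed by 'questioned'.
— Hannah: possessor inside the subject DP of the clause headed by 'claimed'; does not c-command the pronoun — Principle B does not apply; allowed.
— Hannah's mother: subject of the clause headed by 'claimed'; c-commands the pronoun but lies outside its binding domain — allowed.
— Nora: object of the clause headed by 'questioned'; c-commands the pronoun within its binding domain — blocked (Principle B).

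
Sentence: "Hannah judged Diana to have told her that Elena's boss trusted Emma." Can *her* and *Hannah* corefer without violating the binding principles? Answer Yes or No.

Yes

*Hannah* is an R-expression; Principle C requires it to be free (not bound by any c-commanding expression).
— her: object of the clause headed by 'told'; the pronoun does not c-command the R-expression — coreference allowed.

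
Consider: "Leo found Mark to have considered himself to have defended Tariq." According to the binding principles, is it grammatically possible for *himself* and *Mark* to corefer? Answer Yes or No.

Yes

*himself* is a reflexive; Principle A requires it to be bound within its binding domain — the clause headed by 'considered'.
— Mark: subject of the clause headed by 'considered'; c-commands the reflexive within its binding domain — allowed (Principle A).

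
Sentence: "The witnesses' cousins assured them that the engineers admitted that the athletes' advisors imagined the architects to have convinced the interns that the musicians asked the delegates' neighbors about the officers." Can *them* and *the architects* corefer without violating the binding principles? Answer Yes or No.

*the architects* is an R-expression; Principle C requires it to be free (not bound by any c-commanding expression).
— them: object of the matrix clause; the pronoun c-commands the R-expression — coreference blocked (Principle C).

No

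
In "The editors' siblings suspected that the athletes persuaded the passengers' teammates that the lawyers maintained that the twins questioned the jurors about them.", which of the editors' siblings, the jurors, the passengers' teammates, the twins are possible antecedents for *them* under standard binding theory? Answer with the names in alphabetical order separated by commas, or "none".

*them* is a pronoun; Principle B requires it to be free in its binding domain — the clause headed by 'questioned'.
— the editors' siblings: subject of the matrix clause; c-commands the pronoun but lies outside its binding domain — allowed.
— the jurors: object of the clause headed by 'questioned'; c-commands the pronoun within its binding domain — blocked (Principle B).
— the passengers' teammates: object of the clause headed by 'persuaded'; c-commands the pronoun but lies outside its binding domain — allowed.
— the twins: subject of the clause headed by 'questioned'; c-commands the pronoun within its binding domain — blocked (Principle B).

the editors' siblings, the passengers' teammates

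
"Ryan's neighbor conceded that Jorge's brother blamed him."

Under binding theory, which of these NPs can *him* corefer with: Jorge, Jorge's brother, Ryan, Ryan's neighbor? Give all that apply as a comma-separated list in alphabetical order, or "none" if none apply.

Jorge, Ryan, Ryan's neighbor

*him* is a pronoun; Principle B requires it to be free in its binding domain — the clause headed by 'blamed'.
— Jorge: possessor inside the subject DP of the clause headed by 'blamed'; does not c-command the pronoun — Principle B does not apply; allowed.
— Jorge's brother: subject of the clause headed by 'blamed'; c-commands the pronoun within its binding domain — blocked (Principle B).
— Ryan: possessor inside the subject DP of the matrix clause; does not c-command the pronoun — Principle B does not apply; allowed.
— Ryan's neighbor: subject of the matrix clause; c-commands the pronoun but lies outside its binding domain — allowed.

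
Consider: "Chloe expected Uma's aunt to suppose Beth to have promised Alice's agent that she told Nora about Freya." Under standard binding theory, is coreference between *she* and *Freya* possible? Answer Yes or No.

No

*Freya* is an R-expression; Principle C requires it to be free (not bound by any c-commanding expression).
— she: subject of the clause headed by 'told'; the pronoun c-commands the R-expression — coreference blocked (Principle C).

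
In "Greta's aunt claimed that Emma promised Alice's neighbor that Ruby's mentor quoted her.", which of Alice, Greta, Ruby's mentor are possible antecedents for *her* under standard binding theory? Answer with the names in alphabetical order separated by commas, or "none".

Alice, Greta

*her* is a pronoun; Principle B requires it to be free in its binding domain — the clause headed by 'quoted'.
— Alice: possessor inside the object DP of the clause headed by 'promised'; does not c-command the pronoun — Principle B does not apply; allowed.
— Greta: possessor inside the subject DP of the matrix clause; does not c-command the pronoun — Principle B does not apply; allowed.
— Ruby's mentor: subject of the clause headed by 'quoted'; c-commands the pronoun within its binding domain — blocked (Principle B).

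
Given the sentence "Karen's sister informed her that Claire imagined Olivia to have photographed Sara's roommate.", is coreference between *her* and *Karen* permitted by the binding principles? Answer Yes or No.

*her* is a pronoun; Principle B requires it to be free in its binding domain — the matrix clause.
— Karen: possessor inside the subject DP of the matrix clause; does not c-command the pronoun — Principle B does not apply; allowed.

Yes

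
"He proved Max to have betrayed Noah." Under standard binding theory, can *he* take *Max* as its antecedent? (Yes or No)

*he* is a pronoun; Principle B requires it to be free in its binding domain — the matrix clause.
— Max: subject of the clause headed by 'betrayed'; is c-commanded by the pronoun; coreference would bind this R-expression — blocked (Principle C).

No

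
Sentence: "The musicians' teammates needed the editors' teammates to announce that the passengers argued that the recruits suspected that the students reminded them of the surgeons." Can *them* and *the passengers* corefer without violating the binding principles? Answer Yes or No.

*the passengers* is an R-expression; Principle C requires it to be free (not bound by any c-commanding expression).
— them: object of the clause headed by 'reminded'; the pronoun does not c-command the R-expression — coreference allowed.

Yes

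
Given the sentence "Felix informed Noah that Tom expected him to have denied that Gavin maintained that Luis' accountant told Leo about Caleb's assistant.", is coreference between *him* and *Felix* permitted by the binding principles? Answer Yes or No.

Yes

*him* is a pronoun; Principle B requires it to be free in its binding domain — the clause headed by 'expected'.
— Felix: subject of the matrix clause; c-commands the pronoun but lies outside its binding domain — allowed.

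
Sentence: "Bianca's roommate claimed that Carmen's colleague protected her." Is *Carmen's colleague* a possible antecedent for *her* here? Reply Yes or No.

No

*her* is a pronoun; Principle B requires it to be free in its binding domain — the clause headed by 'protected'.
— Carmen's colleague: subject of the clause headed by 'protected'; c-commands the pronoun within its binding domain — blocked (Principle B).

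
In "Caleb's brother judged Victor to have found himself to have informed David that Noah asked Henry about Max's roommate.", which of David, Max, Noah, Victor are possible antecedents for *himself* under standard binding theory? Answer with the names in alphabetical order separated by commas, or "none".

*himself* is a reflexive; Principle A requires it to be bound within its binding domain — the clause headed by 'found'.
— David: object of the clause headed by 'informed'; does not c-command the reflexive — cannot bind it (Principle A).
— Max: possessor inside the second object DP of the clause headed by 'asked'; does not c-command the reflexive — cannot bind it (Principle A).
— Noah: subject of the clause headed by 'asked'; does not c-command the reflexive — cannot bind it (Principle A).
— Victor: subject of the clause headed by 'found'; c-commands the reflexive within its binding domain — allowed (Principle A).

Victor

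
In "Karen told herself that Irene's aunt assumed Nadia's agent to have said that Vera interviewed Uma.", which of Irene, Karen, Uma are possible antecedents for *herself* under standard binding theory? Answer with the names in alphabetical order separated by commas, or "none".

*herself* is a reflexive; Principle A requires it to be bound within its binding domain — the matrix clause.
— Irene: possessor inside the subject DP of the clause headed by 'assumed'; does not c-command the reflexive — cannot bind it (Principle A).
— Karen: subject of the matrix clause; c-commands the reflexive within its binding domain — allowed (Principle A).
— Uma: object of the clause headed by 'interviewed'; does not c-command the reflexive — cannot bind it (Principle A).

Karen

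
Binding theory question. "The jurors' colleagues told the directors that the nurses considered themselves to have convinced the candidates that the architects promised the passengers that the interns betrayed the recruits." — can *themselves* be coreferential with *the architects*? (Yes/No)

No

*themselves* is a reflexive; Principle A requires it to be bound within its binding domain — the clause headed by 'considered'.
— the architects: subject of the clause headed by 'promised'; does not c-command the reflexive — cannot bind it (Principle A).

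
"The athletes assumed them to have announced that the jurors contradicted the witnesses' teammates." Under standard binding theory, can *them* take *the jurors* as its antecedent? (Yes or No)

*them* is a pronoun; Principle B requires it to be free in its binding domain — the matrix clause.
— the jurors: subject of the clause headed by 'contradicted'; is c-commanded by the pronoun; coreference would bind this R-expression — blocked (Principle C).

No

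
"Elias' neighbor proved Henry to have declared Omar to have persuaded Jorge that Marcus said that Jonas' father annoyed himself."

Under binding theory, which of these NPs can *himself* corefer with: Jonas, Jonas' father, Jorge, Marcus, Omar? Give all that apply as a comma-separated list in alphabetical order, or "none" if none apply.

Jonas' father

*himself* is a reflexive; Principle A requires it to be bound within its binding domain — the clause headed by 'annoyed'.
— Jonas: possessor inside the subject DP of the clause headed by 'annoyed'; does not c-command the reflexive — cannot bind it (Principle A).
— Jonas' father: subject of the clause headed by 'annoyed'; c-commands the reflexive within its binding domain — allowed (Principle A).
— Jorge: object of the clause headed by 'persuaded'; c-commands the reflexive but lies outside its binding domain — cannot bind it (Principle A).
— Marcus: subject of the clause headed by 'said'; c-commands the reflexive but lies outside its binding domain — cannot bind it (Principle A).
— Omar: subject of the clause headed by 'persuaded'; c-commands the reflexive but lies outside its binding domain — cannot bind it (Principle A).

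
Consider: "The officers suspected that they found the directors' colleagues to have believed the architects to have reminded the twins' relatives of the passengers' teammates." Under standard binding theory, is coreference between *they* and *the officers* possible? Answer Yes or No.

Yes

*the officers* is an R-expression; Principle C requires it to be free (not bound by any c-commanding expression).
— they: subject of the clause headed by 'found'; the pronoun does not c-command the R-expression — coreference allowed.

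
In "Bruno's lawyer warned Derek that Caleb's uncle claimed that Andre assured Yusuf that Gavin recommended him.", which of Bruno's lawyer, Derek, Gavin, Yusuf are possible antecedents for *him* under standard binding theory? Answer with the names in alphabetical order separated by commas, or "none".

*him* is a pronoun; Principle B requires it to be free in its binding domain — the clause headed by 'recommended'.
— Bruno's lawyer: subject of the matrix clause; c-commands the pronoun but lies outside its binding domain — allowed.
— Derek: object of the matrix clause; c-commands the pronoun but lies outside its binding domain — allowed.
— Gavin: subject of the clause headed by 'recommended'; c-commands the pronoun within its binding domain — blocked (Principle B).
— Yusuf: object of the clause headed by 'assured'; c-commands the pronoun but lies outside its binding domain — allowed.

Bruno's lawyer, Derek, Yusuf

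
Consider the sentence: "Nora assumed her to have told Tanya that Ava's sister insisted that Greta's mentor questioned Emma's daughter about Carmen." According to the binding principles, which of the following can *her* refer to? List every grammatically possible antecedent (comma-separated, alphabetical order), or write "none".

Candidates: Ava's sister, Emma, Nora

*her* is a pronoun; Principle B requires it to be free in its binding domain — the matrix clause.
— Ava's sister: subject of the clause headed by 'insisted'; is c-commanded by the pronoun; coreference would bind this R-expression — blocked (Principle C).
— Emma: possessor inside the object DP of the clause headed by 'questioned'; is c-commanded by the pronoun; coreference would bind this R-expression — blocked (Principle C).
— Nora: subject of the matrix clause; c-commands the pronoun within its binding domain — blocked (Principle B).

none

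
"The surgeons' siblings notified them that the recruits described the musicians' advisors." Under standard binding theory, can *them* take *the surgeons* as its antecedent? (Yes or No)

*them* is a pronoun; Principle B requires it to be free in its binding domain — the matrix clause.
— the surgeons: possessor inside the subject DP of the matrix clause; does not c-command the pronoun — Principle B does not apply; allowed.

Yes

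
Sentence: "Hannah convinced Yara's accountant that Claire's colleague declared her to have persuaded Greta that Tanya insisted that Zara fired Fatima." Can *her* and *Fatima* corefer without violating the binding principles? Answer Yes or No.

No

*Fatima* is an R-expression; Principle C requires it to be free (not bound by any c-commanding expression).
— her: subject of the clause headed by 'persuaded'; the pronoun c-commands the R-expression — coreference blocked (Principle C).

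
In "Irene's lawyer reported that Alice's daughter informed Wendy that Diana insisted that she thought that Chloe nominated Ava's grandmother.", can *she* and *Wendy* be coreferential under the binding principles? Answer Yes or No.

Yes

*Wendy* is an R-expression; Principle C requires it to be free (not bound by any c-commanding expression).
— she: subject of the clause headed by 'thought'; the pronoun does not c-command the R-expression — coreference allowed.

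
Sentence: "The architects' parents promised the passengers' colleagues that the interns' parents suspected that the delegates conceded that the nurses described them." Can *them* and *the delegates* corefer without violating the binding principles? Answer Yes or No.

*the delegates* is an R-expression; Principle C requires it to be free (not bound by any c-commanding expression).
— them: object of the clause headed by 'described'; the pronoun does not c-command the R-expression — coreference allowed.

Yes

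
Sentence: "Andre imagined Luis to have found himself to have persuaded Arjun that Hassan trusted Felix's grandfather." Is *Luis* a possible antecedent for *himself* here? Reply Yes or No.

*himself* is a reflexive; Principle A requires it to be bound within its binding domain — the clause headed by 'found'.
— Luis: subject of the clause headed by 'found'; c-commands the reflexive within its binding domain — allowed (Principle A).

Yes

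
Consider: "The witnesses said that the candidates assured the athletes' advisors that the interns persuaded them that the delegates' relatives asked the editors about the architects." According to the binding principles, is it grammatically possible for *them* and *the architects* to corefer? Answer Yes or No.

No

*them* is a pronoun; Principle B requires it to be free in its binding domain — the clause headed by 'persuaded'.
— the architects: second object of the clause headed by 'asked'; is c-commanded by the pronoun; coreference would bind this R-expression — blocked (Principle C).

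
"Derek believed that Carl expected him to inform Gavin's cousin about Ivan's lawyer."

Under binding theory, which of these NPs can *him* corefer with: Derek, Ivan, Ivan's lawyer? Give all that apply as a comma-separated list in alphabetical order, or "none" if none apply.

Derek

*him* is a pronoun; Principle B requires it to be free in its binding domain — the clause headed by 'expected'.
— Derek: subject of the matrix clause; c-commands the pronoun but lies outside its binding domain — allowed.
— Ivan: possessor inside the second object DP of the clause headed by 'inform'; is c-commanded by the pronoun; coreference would bind this R-expression — blocked (Principle C).
— Ivan's lawyer: second object of the clause headed by 'inform'; is c-commanded by the pronoun; coreference would bind this R-expression — blocked (Principle C).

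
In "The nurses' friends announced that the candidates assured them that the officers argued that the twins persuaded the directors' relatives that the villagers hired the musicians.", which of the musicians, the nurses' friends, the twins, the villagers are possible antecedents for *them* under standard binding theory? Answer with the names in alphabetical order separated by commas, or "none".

the nurses' friends

*them* is a pronoun; Principle B requires it to be free in its binding domain — the clause headed by 'assured'.
— the musicians: object of the clause headed by 'hired'; is c-commanded by the pronoun; coreference would bind this R-expression — blocked (Principle C).
— the nurses' friends: subject of the matrix clause; c-commands the pronoun but lies outside its binding domain — allowed.
— the twins: subject of the clause headed by 'persuaded'; is c-commanded by the pronoun; coreference would bind this R-expression — blocked (Principle C).
— the villagers: subject of the clause headed by 'hired'; is c-commanded by the pronoun; coreference would bind this R-expression — blocked (Principle C).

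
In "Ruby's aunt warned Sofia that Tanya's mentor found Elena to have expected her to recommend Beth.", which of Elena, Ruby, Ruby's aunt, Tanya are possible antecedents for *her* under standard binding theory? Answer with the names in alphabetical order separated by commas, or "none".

*her* is a pronoun; Principle B requires it to be free in its binding domain — the clause headed by 'expected'.
— Elena: subject of the clause headed by 'expected'; c-commands the pronoun within its binding domain — blocked (Principle B).
— Ruby: possessor inside the subject DP of the matrix clause; does not c-command the pronoun — Principle B does not apply; allowed.
— Ruby's aunt: subject of the matrix clause; c-commands the pronoun but lies outside its binding domain — allowed.
— Tanya: possessor inside the subject DP of the clause headed by 'found'; does not c-command the pronoun — Principle B does not apply; allowed.

Ruby, Ruby's aunt, Tanya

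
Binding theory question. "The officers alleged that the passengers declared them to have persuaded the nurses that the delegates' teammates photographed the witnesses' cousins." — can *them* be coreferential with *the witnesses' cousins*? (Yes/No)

No

*them* is a pronoun; Principle B requires it to be free in its binding domain — the clause headed by 'declared'.
— the witnesses' cousins: object of the clause headed by 'photographed'; is c-commanded by the pronoun; coreference would bind this R-expression — blocked (Principle C).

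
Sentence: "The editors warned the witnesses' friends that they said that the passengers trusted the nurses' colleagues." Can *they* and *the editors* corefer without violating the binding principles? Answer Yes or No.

*the editors* is an R-expression; Principle C requires it to be free (not bound by any c-commanding expression).
— they: subject of the clause headed by 'said'; the pronoun does not c-command the R-expression — coreference allowed.

Yes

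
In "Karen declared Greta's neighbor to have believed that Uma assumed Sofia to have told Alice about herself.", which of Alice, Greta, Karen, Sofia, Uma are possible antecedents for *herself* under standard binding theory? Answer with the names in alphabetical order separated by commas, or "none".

Alice, Sofia

*herself* is a reflexive; Principle A requires it to be bound within its binding domain — the clause headed by 'told'.
— Alice: object of the clause headed by 'told'; c-commands the reflexive within its binding domain — allowed (Principle A).
— Greta: possessor inside the subject DP of the clause headed by 'believed'; does not c-command the reflexive — cannot bind it (Principle A).
— Karen: subject of the matrix clause; c-commands the reflexive but lies outside its binding domain — cannot bind it (Principle A).
— Sofia: subject of the clause headed by 'told'; c-commands the reflexive within its binding domain — allowed (Principle A).
— Uma: subject of the clause headed by 'assumed'; c-commands the reflexive but lies outside its binding domain — cannot bind it (Principle A).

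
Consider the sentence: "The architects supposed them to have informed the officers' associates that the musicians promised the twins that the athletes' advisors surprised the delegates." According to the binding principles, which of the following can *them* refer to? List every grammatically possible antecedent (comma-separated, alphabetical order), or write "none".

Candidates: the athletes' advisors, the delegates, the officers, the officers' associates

*them* is a pronoun; Principle B requires it to be free in its binding domain — the matrix clause.
— the athletes' advisors: subject of the clause headed by 'surprised'; is c-commanded by the pronoun; coreference would bind this R-expression — blocked (Principle C).
— the delegates: object of the clause headed by 'surprised'; is c-commanded by the pronoun; coreference would bind this R-expression — blocked (Principle C).
— the officers: possessor inside the object DP of the clause headed by 'informed'; is c-commanded by the pronoun; coreference would bind this R-expression — blocked (Principle C).
— the officers' associates: object of the clause headed by 'informed'; is c-commanded by the pronoun; coreference would bind this R-expression — blocked (Principle C).

none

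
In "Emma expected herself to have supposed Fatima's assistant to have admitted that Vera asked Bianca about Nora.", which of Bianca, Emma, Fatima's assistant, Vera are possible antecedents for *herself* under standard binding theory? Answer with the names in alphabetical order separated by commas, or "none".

Emma

*herself* is a reflexive; Principle A requires it to be bound within its binding domain — the matrix clause.
— Bianca: object of the clause headed by 'asked'; does not c-command the reflexive — cannot bind it (Principle A).
— Emma: subject of the matrix clause; c-commands the reflexive within its binding domain — allowed (Principle A).
— Fatima's assistant: subject of the clause headed by 'admitted'; does not c-command the reflexive — cannot bind it (Principle A).
— Vera: subject of the clause headed by 'asked'; does not c-command the reflexive — cannot bind it (Principle A).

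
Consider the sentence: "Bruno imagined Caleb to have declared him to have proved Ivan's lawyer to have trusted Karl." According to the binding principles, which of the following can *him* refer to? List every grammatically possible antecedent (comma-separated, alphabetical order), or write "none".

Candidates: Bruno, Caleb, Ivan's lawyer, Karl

*him* is a pronoun; Principle B requires it to be free in its binding domain — the clause headed by 'declared'.
— Bruno: subject of the matrix clause; c-commands the pronoun but lies outside its binding domain — allowed.
— Caleb: subject of the clause headed by 'declared'; c-commands the pronoun within its binding domain — blocked (Principle B).
— Ivan's lawyer: subject of the clause headed by 'trusted'; is c-commanded by the pronoun; coreference would bind this R-expression — blocked (Principle C).
— Karl: object of the clause headed by 'trusted'; is c-commanded by the pronoun; coreference would bind this R-expression — blocked (Principle C).

Bruno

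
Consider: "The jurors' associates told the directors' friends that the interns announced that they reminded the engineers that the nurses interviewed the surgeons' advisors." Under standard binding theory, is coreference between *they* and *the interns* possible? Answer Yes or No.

*the interns* is an R-expression; Principle C requires it to be free (not bound by any c-commanding expression).
— they: subject of the clause headed by 'reminded'; the pronoun does not c-command the R-expression — coreference allowed.

Yes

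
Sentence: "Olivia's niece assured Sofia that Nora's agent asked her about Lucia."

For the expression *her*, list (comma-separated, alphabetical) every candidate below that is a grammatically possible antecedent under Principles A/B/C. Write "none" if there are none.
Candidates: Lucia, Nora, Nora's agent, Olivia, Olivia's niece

*her* is a pronoun; Principle B requires it to be free in its binding domain — the clause headed by 'asked'.
— Lucia: second object of the clause headed by 'asked'; is c-commanded by the pronoun; coreference would bind this R-expression — blocked (Principle C).
— Nora: possessor inside the subject DP of the clause headed by 'asked'; does not c-command the pronoun — Principle B does not apply; allowed.
— Nora's agent: subject of the clause headed by 'asked'; c-commands the pronoun within its binding domain — blocked (Principle B).
— Olivia: possessor inside the subject DP of the matrix clause; does not c-command the pronoun — Principle B does not apply; allowed.
— Olivia's niece: subject of the matrix clause; c-commands the pronoun but lies outside its binding domain — allowed.

Nora, Olivia, Olivia's niece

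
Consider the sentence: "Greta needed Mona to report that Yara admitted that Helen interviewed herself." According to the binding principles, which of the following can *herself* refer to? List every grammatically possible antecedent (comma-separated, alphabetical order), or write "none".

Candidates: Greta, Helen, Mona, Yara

Helen

*herself* is a reflexive; Principle A requires it to be bound within its binding domain — the clause headed by 'interviewed'.
— Greta: subject of the matrix clause; c-commands the reflexive but lies outside its binding domain — cannot bind it (Principle A).
— Helen: subject of the clause headed by 'interviewed'; c-commands the reflexive within its binding domain — allowed (Principle A).
— Mona: subject of the clause headed by 'report'; c-commands the reflexive but lies outside its binding domain — cannot bind it (Principle A).
— Yara: subject of the clause headed by 'admitted'; c-commands the reflexive but lies outside its binding domain — cannot bind it (Principle A).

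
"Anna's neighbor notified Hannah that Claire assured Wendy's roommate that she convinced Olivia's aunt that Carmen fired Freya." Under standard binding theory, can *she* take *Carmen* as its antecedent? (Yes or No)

*she* is a pronoun; Principle B requires it to be free in its binding domain — the clause headed by 'convinced'.
— Carmen: subject of the clause headed by 'fired'; is c-commanded by the pronoun; coreference would bind this R-expression — blocked (Principle C).

No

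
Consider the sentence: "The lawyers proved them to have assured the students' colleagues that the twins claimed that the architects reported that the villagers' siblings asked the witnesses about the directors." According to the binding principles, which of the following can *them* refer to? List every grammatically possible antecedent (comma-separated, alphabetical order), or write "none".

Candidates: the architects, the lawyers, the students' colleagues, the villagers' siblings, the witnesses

none

*them* is a pronoun; Principle B requires it to be free in its binding domain — the matrix clause.
— the architects: subject of the clause headed by 'reported'; is c-commanded by the pronoun; coreference would bind this R-expression — blocked (Principle C).
— the lawyers: subject of the matrix clause; c-commands the pronoun within its binding domain — blocked (Principle B).
— the students' colleagues: object of the clause headed by 'assured'; is c-commanded by the pronoun; coreference would bind this R-expression — blocked (Principle C).
— the villagers' siblings: subject of the clause headed by 'asked'; is c-commanded by the pronoun; coreference would bind this R-expression — blocked (Principle C).
— the witnesses: object of the clause headed by 'asked'; is c-commanded by the pronoun; coreference would bind this R-expression — blocked (Principle C).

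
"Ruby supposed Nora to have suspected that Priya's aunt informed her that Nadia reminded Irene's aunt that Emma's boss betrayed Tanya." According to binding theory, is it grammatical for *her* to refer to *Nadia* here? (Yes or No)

No

*Nadia* is an R-expression; Principle C requires it to be free (not bound by any c-commanding expression).
— her: object of the clause headed by 'informed'; the pronoun c-commands the R-expression — coreference blocked (Principle C).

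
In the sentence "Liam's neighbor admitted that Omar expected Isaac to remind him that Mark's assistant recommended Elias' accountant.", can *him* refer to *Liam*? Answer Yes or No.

Yes

*him* is a pronoun; Principle B requires it to be free in its binding domain — the clause headed by 'remind'.
— Liam: possessor inside the subject DP of the matrix clause; does not c-command the pronoun — Principle B does not apply; allowed.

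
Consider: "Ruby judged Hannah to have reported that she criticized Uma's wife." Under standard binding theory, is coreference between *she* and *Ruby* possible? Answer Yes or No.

Yes

*Ruby* is an R-expression; Principle C requires it to be free (not bound by any c-commanding expression).
— she: subject of the clause headed by 'criticized'; the pronoun does not c-command the R-expression — coreference allowed.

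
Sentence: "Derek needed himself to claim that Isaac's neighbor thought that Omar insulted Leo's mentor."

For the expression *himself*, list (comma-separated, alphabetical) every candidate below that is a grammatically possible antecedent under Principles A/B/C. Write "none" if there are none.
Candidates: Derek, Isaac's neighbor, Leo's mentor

*himself* is a reflexive; Principle A requires it to be bound within its binding domain — the matrix clause.
— Derek: subject of the matrix clause; c-commands the reflexive within its binding domain — allowed (Principle A).
— Isaac's neighbor: subject of the clause headed by 'thought'; does not c-command the reflexive — cannot bind it (Principle A).
— Leo's mentor: object of the clause headed by 'insulted'; does not c-command the reflexive — cannot bind it (Principle A).

Derek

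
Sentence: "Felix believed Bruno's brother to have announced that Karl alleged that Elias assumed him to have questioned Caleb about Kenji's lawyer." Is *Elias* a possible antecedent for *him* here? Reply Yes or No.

*him* is a pronoun; Principle B requires it to be free in its binding domain — the clause headed by 'assumed'.
— Elias: subject of the clause headed by 'assumed'; c-commands the pronoun within its binding domain — blocked (Principle B).

No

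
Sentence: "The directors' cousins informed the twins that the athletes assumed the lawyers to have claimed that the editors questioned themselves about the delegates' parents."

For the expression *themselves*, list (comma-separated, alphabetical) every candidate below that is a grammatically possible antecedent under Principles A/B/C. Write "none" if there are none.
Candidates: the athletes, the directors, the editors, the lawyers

*themselves* is a reflexive; Principle A requires it to be bound within its binding domain — the clause headed by 'questioned'.
— the athletes: subject of the clause headed by 'assumed'; c-commands the reflexive but lies outside its binding domain — cannot bind it (Principle A).
— the directors: possessor inside the subject DP of the matrix clause; does not c-command the reflexive — cannot bind it (Principle A).
— the editors: subject of the clause headed by 'questioned'; c-commands the reflexive within its binding domain — allowed (Principle A).
— the lawyers: subject of the clause headed by 'claimed'; c-commands the reflexive but lies outside its binding domain — cannot bind it (Principle A).

the editors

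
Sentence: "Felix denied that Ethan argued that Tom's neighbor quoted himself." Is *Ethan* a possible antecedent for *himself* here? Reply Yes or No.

*himself* is a reflexive; Principle A requires it to be bound within its binding domain — the clause headed by 'quoted'.
— Ethan: subject of the clause headed by 'argued'; c-commands the reflexive but lies outside its binding domain — cannot bind it (Principle A).

No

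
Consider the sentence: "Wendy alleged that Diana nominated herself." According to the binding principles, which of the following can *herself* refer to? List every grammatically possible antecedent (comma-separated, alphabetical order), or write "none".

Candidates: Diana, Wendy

*herself* is a reflexive; Principle A requires it to be bound within its binding domain — the clause headed by 'nominated'.
— Diana: subject of the clause headed by 'nominated'; c-commands the reflexive within its binding domain — allowed (Principle A).
— Wendy: subject of the matrix clause; c-commands the reflexive but lies outside its binding domain — cannot bind it (Principle A).

Diana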